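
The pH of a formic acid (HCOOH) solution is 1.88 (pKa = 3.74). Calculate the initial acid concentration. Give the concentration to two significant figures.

C₀ = 9.7 × 10^-1 M

[H+] = 10^(-1.88) = 1.32 × 10^-2 M = x
Ka = 10^(−3.74) = 1.82 × 10^-4
Ka = x²/(C₀ − x) ⇒ C₀ = x + x²/Ka
C₀ = 1.32 × 10^-2 + (1.32 × 10^-2)²/(1.82 × 10^-4) = 9.71 × 10^-1 M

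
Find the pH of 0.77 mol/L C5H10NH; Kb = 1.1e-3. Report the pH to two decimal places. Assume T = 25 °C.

C5H10NH + H2O ⇌ C5H10NH2+ + OH-
Kb = x²/(0.77 − x) = 1.1 × 10^-3
Assume x ≪ 0.77: x ≈ √(1.1 × 10^-3 × 0.77) = 2.91 × 10^-2 M
pOH = −log(2.91 × 10^-2) = 1.54; pH = 14.00 − 1.54 = 12.46

pH = 12.46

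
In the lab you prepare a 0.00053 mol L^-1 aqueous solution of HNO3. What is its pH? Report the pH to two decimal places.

HNO3 is a strong acid and dissociates completely, so [H+] = 0.00053 M.
pH = -log(0.00053) = 3.28

pH = 3.28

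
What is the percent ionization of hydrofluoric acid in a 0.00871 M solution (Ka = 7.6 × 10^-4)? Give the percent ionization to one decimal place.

25.5%

HF ⇌ F- + H+; let x = [H+] at equilibrium.
Ka = x²/(C₀ − x); solving the quadratic gives x = 2.22 × 10^-3 M.
% ionization = x/C₀ × 100% = 2.22 × 10^-3/0.00871 × 100% = 25.5%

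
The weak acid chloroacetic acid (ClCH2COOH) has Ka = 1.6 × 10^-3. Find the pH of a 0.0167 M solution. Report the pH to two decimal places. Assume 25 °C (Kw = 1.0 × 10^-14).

ClCH2COOH ⇌ ClCH2COO- + H+
From the ICE table, Ka = [H+]²/(0.0167 − [H+]) = 1.6 × 10^-3.
The 5% rule fails; solving [H+]² + Ka·[H+] − Ka·C₀ = 0 exactly:
[H+] = [−0.0016 + √(0.0016² + 0.000107)]/2 = 4.43 × 10^-3 M
pH = −log(4.43 × 10^-3) = 2.35

pH = 2.35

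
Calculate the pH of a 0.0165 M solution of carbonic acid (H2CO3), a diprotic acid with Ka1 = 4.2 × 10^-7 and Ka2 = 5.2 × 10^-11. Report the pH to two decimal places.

Ka1 ≫ Ka2, so treat the first dissociation as the only significant source of H+.
Ka1 = x²/(0.0165 − x) = 4.2 × 10^-7
x ≈ √(4.2 × 10^-7 × 0.0165) = 8.32 × 10^-5 M
pH = −log(8.32 × 10^-5) = 4.08

pH = 4.08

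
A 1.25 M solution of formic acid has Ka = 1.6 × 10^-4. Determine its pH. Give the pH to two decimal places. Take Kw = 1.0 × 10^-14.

HCOOH ⇌ HCOO- + H+
Ka = [H+]²/(1.25 − [H+]) = 1.6 × 10^-4
Since Ka ≪ C₀, [H+] ≈ √(Ka·C₀) = 1.41 × 10^-2 M.
pH = −log(1.41 × 10^-2) = 1.85

pH = 1.85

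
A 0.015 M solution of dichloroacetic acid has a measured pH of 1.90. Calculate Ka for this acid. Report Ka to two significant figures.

[H+] = 10^(-1.90) = 1.26 × 10^-2 M
At equilibrium [HA] = 0.015 − 1.26 × 10^-2 = 2.40 × 10^-3 M
Ka = [H+][A-]/[HA] = (1.26 × 10^-2)² / 2.40 × 10^-3 = 6.6 × 10^-2

Ka = 6.6 × 10^-2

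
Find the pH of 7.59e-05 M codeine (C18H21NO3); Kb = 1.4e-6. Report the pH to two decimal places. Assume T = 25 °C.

C18H21NO3 + H2O ⇌ C18H22NO3+ + OH-
Kb = [OH-]²/(7.59e-05 − [OH-]) = 1.4 × 10^-6
The 5% rule fails; solving [OH-]² + Kb·[OH-] − Kb·C₀ = 0 exactly:
[OH-] = [−1.4e-06 + √(1.4e-06² + 4.25e-10)]/2 = 9.63 × 10^-6 M
pOH = 5.02, so pH = 14.00 − pOH = 8.98

pH = 8.98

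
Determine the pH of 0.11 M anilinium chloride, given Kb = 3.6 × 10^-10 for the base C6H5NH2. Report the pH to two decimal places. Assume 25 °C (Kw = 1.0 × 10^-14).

C6H5NH3+ is the conjugate acid of the weak base C6H5NH2.
Ka = Kw/Kb = 1.0×10^-14 / 3.6 × 10^-10 = 2.78 × 10^-5
From the ICE table, Ka = x²/(0.11 − x) = 2.78 × 10^-5.
Since Ka ≪ C₀, x ≈ √(Ka·C₀) = 1.75 × 10^-3 M.
pH = −log[H+] = −log(1.75 × 10^-3) = 2.76

pH = 2.76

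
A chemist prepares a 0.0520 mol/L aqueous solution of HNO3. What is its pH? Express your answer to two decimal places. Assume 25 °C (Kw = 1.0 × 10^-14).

HNO3 is a strong acid and dissociates completely, so [H+] = 0.0520 M.
pH = -log(0.052) = 1.28

pH = 1.28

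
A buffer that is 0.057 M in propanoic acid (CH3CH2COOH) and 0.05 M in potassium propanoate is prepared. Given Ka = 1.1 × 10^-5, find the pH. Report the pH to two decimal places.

pH = 4.90

pKa = −log(1.1 × 10^-5) = 4.959
pH = pKa + log([A⁻]/[HA]) = 4.959 + log(0.05/0.057)
pH = 4.959 + (-0.057) = 4.90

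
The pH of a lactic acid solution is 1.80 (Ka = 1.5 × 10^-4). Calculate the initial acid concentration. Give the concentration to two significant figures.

C₀ = 1.7 M

[H+] = 10^(-1.80) = 1.58 × 10^-2 M = x
Ka = x²/(C₀ − x) ⇒ C₀ = x + x²/Ka
C₀ = 1.58 × 10^-2 + (1.58 × 10^-2)²/(1.5 × 10^-4) = 1.68 M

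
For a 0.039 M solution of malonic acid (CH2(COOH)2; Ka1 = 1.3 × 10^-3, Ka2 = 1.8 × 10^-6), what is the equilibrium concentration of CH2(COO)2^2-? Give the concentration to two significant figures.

First ionization gives [H+] ≈ [CH2(COOH)COO-] = 6.50 × 10^-3 M.
Second step: Ka2 = [H+][CH2(COO)2^2-]/[CH2(COOH)COO-] ≈ [CH2(COO)2^2-] (since [H+] ≈ [CH2(COOH)COO-]).
So [CH2(COO)2^2-] ≈ Ka2.

1.8 × 10^-6 M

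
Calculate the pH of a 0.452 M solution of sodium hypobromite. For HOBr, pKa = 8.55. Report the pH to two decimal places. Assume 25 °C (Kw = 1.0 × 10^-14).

pH = 11.10

OBr- is the conjugate base of the weak acid HOBr.
Ka = 10^(−8.55) = 2.82 × 10^-9
Kb = Kw/Ka = 1.0×10^-14 / 2.82 × 10^-9 = 3.55 × 10^-6
Kb = [OH-]²/(0.452 − [OH-]) = 3.55 × 10^-6
Neglecting [OH-] in the denominator: [OH-] = √(3.55 × 10^-6 × 0.452) = 1.27 × 10^-3 M
pOH = 2.90, so pH = 14.00 − pOH = 11.10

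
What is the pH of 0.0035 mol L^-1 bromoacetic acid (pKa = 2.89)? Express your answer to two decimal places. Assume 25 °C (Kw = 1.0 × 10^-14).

BrCH2COOH ⇌ BrCH2COO- + H+
Ka = 10^(−2.89) = 1.29 × 10^-3
From the ICE table, Ka = x²/(0.0035 − x) = 1.29 × 10^-3.
Here C₀/Ka ≈ 2.71, so the small-x approximation fails. Use the quadratic:
x = [−0.00129 + √(0.00129² + 1.81e-05)]/2 = 1.58 × 10^-3 M
pH = −log[H+] = −log(1.58 × 10^-3) = 2.80

pH = 2.80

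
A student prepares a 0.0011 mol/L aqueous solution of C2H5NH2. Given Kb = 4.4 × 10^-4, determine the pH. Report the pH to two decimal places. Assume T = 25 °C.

pH = 10.71

C2H5NH2 + H2O ⇌ C2H5NH3+ + OH-
Let x = [OH-] at equilibrium. Kb = x²/(0.0011 − x).
The 5% rule fails; solving x² + Kb·x − Kb·C₀ = 0 exactly:
x = (−Kb + √(Kb² + 4·Kb·C₀))/2 = 5.10 × 10^-4 M
pOH = 3.29, so pH = 14.00 − pOH = 10.71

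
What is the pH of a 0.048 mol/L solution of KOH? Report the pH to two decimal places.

pH = 12.68

KOH is a strong base; [OH-] = 0.048 M.
pOH = -log(0.048) = 1.32
pH = 14.00 - 1.32 = 12.68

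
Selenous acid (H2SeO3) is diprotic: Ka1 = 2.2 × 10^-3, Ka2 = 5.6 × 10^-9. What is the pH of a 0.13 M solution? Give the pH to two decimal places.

pH = 1.80

Ka1 ≫ Ka2, so treat the first dissociation as the only significant source of H+.
Ka1 = x²/(0.13 − x) = 2.2 × 10^-3
Solving the quadratic: x = (−Ka1 + √(Ka1² + 4·Ka1·C₀))/2 = 1.58 × 10^-2 M
pH = −log(1.58 × 10^-2) = 1.80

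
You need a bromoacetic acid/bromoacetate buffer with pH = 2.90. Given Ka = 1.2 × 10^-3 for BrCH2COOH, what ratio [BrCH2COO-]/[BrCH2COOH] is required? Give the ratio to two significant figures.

pKa = -log(1.2 × 10^-3) = 2.921
pH = pKa + log(r) ⇒ log(r) = 2.90 − 2.921 = -0.021
r = [BrCH2COO-]/[BrCH2COOH] = 10^(-0.021) = 0.953

ratio = 0.95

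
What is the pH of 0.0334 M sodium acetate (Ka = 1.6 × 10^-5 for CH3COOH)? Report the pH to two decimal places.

pH = 8.66

CH3COO- is the conjugate base of the weak acid CH3COOH.
Kb = Kw/Ka = 1.0×10^-14 / 1.6 × 10^-5 = 6.25 × 10^-10
Kb = [OH-]²/(0.0334 − [OH-]) = 6.25 × 10^-10
Assume [OH-] ≪ 0.0334: [OH-] ≈ √(6.25 × 10^-10 × 0.0334) = 4.57 × 10^-6 M
pOH = 5.34, so pH = 14.00 − pOH = 8.66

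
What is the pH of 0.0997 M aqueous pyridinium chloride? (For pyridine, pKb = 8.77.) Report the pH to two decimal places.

pH = 3.12

C5H5NH+ is the conjugate acid of the weak base C5H5N.
Kb = 10^(−8.77) = 1.70 × 10^-9
Ka = Kw/Kb = 1.0×10^-14 / 1.70 × 10^-9 = 5.88 × 10^-6
Ka = x²/(0.0997 − x) = 5.88 × 10^-6
Assume x ≪ 0.0997: x ≈ √(5.88 × 10^-6 × 0.0997) = 7.66 × 10^-4 M
Check: 0.77% ionized — well under 5%, approximation valid.
pH = −log(7.66 × 10^-4) = 3.12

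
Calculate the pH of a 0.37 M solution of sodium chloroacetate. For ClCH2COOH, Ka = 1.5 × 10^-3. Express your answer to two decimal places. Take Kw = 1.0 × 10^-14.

pH = 8.20

ClCH2COO- is the conjugate base of the weak acid ClCH2COOH.
Kb = Kw/Ka = 1.0×10^-14 / 1.5 × 10^-3 = 6.67 × 10^-12
Kb = [OH-]²/(0.37 − [OH-]) = 6.67 × 10^-12
Since Kb ≪ C₀, [OH-] ≈ √(Kb·C₀) = 1.57 × 10^-6 M.
Check: 0.00042% ionized — well under 5%, approximation valid.
pOH = 5.80, so pH = 14.00 − pOH = 8.20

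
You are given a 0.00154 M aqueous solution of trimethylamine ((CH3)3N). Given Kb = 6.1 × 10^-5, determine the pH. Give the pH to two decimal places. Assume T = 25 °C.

pH = 10.44

(CH3)3N + H2O ⇌ (CH3)3NH+ + OH-
Kb = x²/(0.00154 − x) = 6.1 × 10^-5
Here C₀/Kb ≈ 25.2, so the small-x approximation fails. Use the quadratic:
x = (−Kb + √(Kb² + 4·Kb·C₀))/2 = 2.78 × 10^-4 M
pOH = −log(2.78 × 10^-4) = 3.56; pH = 14.00 − 3.56 = 10.44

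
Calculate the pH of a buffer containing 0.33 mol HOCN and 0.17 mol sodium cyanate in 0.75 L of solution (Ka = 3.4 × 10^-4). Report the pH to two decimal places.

pH = 3.18

pKa = −log(3.4 × 10^-4) = 3.469
pH = pKa + log([A⁻]/[HA]) = 3.469 + log(0.17/0.33)
pH = 3.469 + (-0.288) = 3.18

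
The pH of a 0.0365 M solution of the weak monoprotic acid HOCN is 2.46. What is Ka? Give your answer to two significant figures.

Ka = 3.6 × 10^-4

[H+] = 10^(-2.46) = 3.47 × 10^-3 M
At equilibrium [HA] = 0.0365 − 3.47 × 10^-3 = 3.30 × 10^-2 M
Ka = [H+][A-]/[HA] = (3.47 × 10^-3)² / 3.30 × 10^-2 = 3.6 × 10^-4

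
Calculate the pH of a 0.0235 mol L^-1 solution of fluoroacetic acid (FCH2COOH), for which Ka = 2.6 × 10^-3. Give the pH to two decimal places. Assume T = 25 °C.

pH = 2.18

FCH2COOH ⇌ FCH2COO- + H+
Ka = x²/(0.0235 − x) = 2.6 × 10^-3
The 5% rule fails; solving x² + Ka·x − Ka·C₀ = 0 exactly:
x = [−0.0026 + √(0.0026² + 0.000244)]/2 = 6.62 × 10^-3 M
pH = −log[H+] = −log(6.62 × 10^-3) = 2.18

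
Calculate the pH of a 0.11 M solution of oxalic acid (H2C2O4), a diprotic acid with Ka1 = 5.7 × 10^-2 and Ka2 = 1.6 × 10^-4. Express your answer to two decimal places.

pH = 1.25

Ka1 ≫ Ka2, so treat the first dissociation as the only significant source of H+.
Ka1 = x²/(0.11 − x) = 5.7 × 10^-2
Solving the quadratic: x = (−Ka1 + √(Ka1² + 4·Ka1·C₀))/2 = 5.57 × 10^-2 M
pH = −log(5.57 × 10^-2) = 1.25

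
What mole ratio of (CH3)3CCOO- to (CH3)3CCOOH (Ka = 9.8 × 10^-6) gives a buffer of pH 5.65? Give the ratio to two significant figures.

ratio = 4.4

pKa = -log(9.8 × 10^-6) = 5.009
pH = pKa + log(r) ⇒ log(r) = 5.65 − 5.009 = +0.641
r = [(CH3)3CCOO-]/[(CH3)3CCOOH] = 10^(+0.641) = 4.38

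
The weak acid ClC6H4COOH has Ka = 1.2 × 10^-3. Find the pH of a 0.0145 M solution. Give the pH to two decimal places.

ClC6H4COOH ⇌ ClC6H4COO- + H+
Let x = [H+] at equilibrium. Ka = x²/(0.0145 − x).
The 5% rule fails; solving x² + Ka·x − Ka·C₀ = 0 exactly:
x = [−0.0012 + √(0.0012² + 6.96e-05)]/2 = 3.61 × 10^-3 M
pH = −log(3.61 × 10^-3) = 2.44

pH = 2.44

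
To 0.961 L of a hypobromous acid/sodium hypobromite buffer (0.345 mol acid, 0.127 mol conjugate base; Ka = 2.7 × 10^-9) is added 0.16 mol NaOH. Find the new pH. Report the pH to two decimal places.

OH- converts HOBr to OBr-: HOBr → 0.185 mol, OBr- → 0.287 mol.
pKa = −log(2.7 × 10^-9) = 8.569
pH = pKa + log(n_OBr-/n_HOBr) = 8.569 + log(0.287/0.185) = 8.569 + (+0.191)

pH = 8.76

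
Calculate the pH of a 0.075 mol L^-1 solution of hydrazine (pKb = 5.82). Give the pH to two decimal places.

N2H4 + H2O ⇌ N2H5+ + OH-
Kb = 10^(−5.82) = 1.51 × 10^-6
From the ICE table, Kb = x²/(0.075 − x) = 1.51 × 10^-6.
Assume x ≪ 0.075: x ≈ √(1.51 × 10^-6 × 0.075) = 3.37 × 10^-4 M
(x/C₀ = 0.45% < 5%, so the approximation holds.)
pOH = −log(3.37 × 10^-4) = 3.47; pH = 14.00 − 3.47 = 10.53

pH = 10.53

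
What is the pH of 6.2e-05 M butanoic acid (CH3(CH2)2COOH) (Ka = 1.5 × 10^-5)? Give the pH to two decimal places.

pH = 4.62

CH3(CH2)2COOH ⇌ CH3(CH2)2COO- + H+
From the ICE table, Ka = x²/(6.2e-05 − x) = 1.5 × 10^-5.
Here C₀/Ka ≈ 4.13, so the small-x approximation fails. Use the quadratic:
x = [−1.5e-05 + √(1.5e-05² + 3.72e-09)]/2 = 2.39 × 10^-5 M
pH = −log(2.39 × 10^-5) = 4.62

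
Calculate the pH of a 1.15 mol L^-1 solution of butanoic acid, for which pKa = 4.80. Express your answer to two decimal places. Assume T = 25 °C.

pH = 2.37

CH3(CH2)2COOH ⇌ CH3(CH2)2COO- + H+
Ka = 10^(−4.80) = 1.58 × 10^-5
From the ICE table, Ka = [H+]²/(1.15 − [H+]) = 1.58 × 10^-5.
Since Ka ≪ C₀, [H+] ≈ √(Ka·C₀) = 4.26 × 10^-3 M.
pH = −log[H+] = −log(4.26 × 10^-3) = 2.37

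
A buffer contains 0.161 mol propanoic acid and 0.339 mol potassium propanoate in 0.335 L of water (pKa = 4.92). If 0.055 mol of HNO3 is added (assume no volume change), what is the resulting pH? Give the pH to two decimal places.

pH = 5.04

Added H+ converts CH3CH2COO- to CH3CH2COOH: CH3CH2COOH → 0.216 mol, CH3CH2COO- → 0.284 mol.
pH = pKa + log([A⁻]/[HA]) = 4.92 + log(0.284/0.216) = 4.92 +0.119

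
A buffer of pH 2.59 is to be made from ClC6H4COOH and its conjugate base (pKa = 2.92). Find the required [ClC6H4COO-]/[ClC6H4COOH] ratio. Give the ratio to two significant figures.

ratio = 0.47

pH = pKa + log(r) ⇒ log(r) = 2.59 − 2.92 = -0.33
r = [ClC6H4COO-]/[ClC6H4COOH] = 10^(-0.33) = 0.468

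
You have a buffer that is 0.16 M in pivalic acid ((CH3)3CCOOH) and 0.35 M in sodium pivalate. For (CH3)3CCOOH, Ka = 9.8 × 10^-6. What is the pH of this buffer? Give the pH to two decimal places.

pKa = −log(9.8 × 10^-6) = 5.009
pH = pKa + log([A⁻]/[HA]) = 5.009 + log(0.35/0.16)
pH = 5.009 + (+0.340) = 5.35

pH = 5.35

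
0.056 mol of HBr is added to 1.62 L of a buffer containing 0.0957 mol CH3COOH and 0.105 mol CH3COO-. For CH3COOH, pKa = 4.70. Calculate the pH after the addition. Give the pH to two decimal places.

Added H+ converts CH3COO- to CH3COOH: CH3COOH → 0.152 mol, CH3COO- → 0.049 mol.
pH = pKa + log([A⁻]/[HA]) = 4.70 + log(0.049/0.152) = 4.70 -0.492

pH = 4.21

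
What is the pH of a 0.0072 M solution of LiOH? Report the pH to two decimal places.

pH = 11.86

LiOH is a strong base; [OH-] = 0.0072 M.
pOH = -log(0.0072) = 2.14
pH = 14.00 - 2.14 = 11.86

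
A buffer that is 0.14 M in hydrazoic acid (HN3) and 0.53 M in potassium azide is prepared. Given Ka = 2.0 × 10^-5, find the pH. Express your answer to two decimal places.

pKa = −log(2.0 × 10^-5) = 4.699
Henderson–Hasselbalch: pH = pKa + log([N3-]/[HN3]) = 4.699 + log(0.53/0.14)
pH = 4.699 + (+0.578) = 5.28

pH = 5.28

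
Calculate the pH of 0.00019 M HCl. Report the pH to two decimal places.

HCl is a strong acid and dissociates completely, so [H+] = 0.00019 M.
pH = -log(0.00019) = 3.72

pH = 3.72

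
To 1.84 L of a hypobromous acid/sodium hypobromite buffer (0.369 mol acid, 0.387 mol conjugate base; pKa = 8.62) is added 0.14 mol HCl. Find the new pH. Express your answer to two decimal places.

pH = 8.31

After neutralization: n(HOBr) = 0.509 mol, n(OBr-) = 0.247 mol.
Henderson–Hasselbalch with mole ratio 0.247/0.509: pH = 8.62 + (-0.314)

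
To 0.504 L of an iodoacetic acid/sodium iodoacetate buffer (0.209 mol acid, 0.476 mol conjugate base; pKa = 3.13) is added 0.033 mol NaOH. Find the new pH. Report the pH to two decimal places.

OH- converts ICH2COOH to ICH2COO-: ICH2COOH → 0.176 mol, ICH2COO- → 0.509 mol.
Henderson–Hasselbalch with mole ratio 0.509/0.176: pH = 3.13 + (+0.461)

pH = 3.59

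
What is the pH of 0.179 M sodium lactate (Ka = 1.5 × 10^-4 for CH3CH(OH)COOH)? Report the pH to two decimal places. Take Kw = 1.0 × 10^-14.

pH = 8.54

CH3CH(OH)COO- is the conjugate base of the weak acid CH3CH(OH)COOH.
Kb = Kw/Ka = 1.0×10^-14 / 1.5 × 10^-4 = 6.67 × 10^-11
Kb = [OH-]²/(0.179 − [OH-]) = 6.67 × 10^-11
Assume [OH-] ≪ 0.179: [OH-] ≈ √(6.67 × 10^-11 × 0.179) = 3.46 × 10^-6 M
Check: 0.0019% ionized — well under 5%, approximation valid.
pOH = −log(3.46 × 10^-6) = 5.46; pH = 14.00 − 5.46 = 8.54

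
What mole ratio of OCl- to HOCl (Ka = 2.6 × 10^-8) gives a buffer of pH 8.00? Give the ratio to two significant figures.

ratio = 2.6

pKa = -log(2.6 × 10^-8) = 7.585
pH = pKa + log(r) ⇒ log(r) = 8.00 − 7.585 = +0.415
r = [OCl-]/[HOCl] = 10^(+0.415) = 2.6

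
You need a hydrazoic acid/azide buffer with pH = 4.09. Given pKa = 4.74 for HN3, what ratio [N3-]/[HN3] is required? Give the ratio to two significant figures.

pH = pKa + log(r) ⇒ log(r) = 4.09 − 4.74 = -0.65
r = [N3-]/[HN3] = 10^(-0.65) = 0.224

ratio = 0.22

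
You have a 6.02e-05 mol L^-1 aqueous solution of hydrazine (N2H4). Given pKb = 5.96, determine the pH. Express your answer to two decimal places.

pH = 8.88

N2H4 + H2O ⇌ N2H5+ + OH-
Kb = 10^(−5.96) = 1.10 × 10^-6
Let x = [OH-] at equilibrium. Kb = x²/(6.02e-05 − x).
Here C₀/Kb ≈ 54.7, so the small-x approximation fails. Use the quadratic:
x = [−1.1e-06 + √(1.1e-06² + 2.65e-10)]/2 = 7.61 × 10^-6 M
pOH = 5.12, so pH = 14.00 − pOH = 8.88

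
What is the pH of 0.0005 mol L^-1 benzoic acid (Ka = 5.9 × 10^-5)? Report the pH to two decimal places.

pH = 3.84

C6H5COOH ⇌ C6H5COO- + H+
Let x = [H+] at equilibrium. Ka = x²/(0.0005 − x).
x is not negligible relative to C₀; solve x² + 5.9e-05·x − 2.95e-08 = 0.
x = [−5.9e-05 + √(5.9e-05² + 1.18e-07)]/2 = 1.45 × 10^-4 M
pH = −log(1.45 × 10^-4) = 3.84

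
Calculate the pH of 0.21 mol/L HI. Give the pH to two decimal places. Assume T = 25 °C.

pH = 0.68

HI is a strong acid and dissociates completely, so [H+] = 0.21 M.
pH = -log(0.21) = 0.68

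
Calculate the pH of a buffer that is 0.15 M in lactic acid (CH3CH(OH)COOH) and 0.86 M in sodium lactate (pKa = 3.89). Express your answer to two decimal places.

Henderson–Hasselbalch: pH = pKa + log([CH3CH(OH)COO-]/[CH3CH(OH)COOH]) = 3.89 + log(0.86/0.15)
pH = 3.89 + (+0.758) = 4.65

pH = 4.65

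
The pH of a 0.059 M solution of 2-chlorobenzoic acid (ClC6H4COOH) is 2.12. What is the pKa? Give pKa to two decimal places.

pKa = 2.95

[H+] = 10^(-2.12) = 7.59 × 10^-3 M
At equilibrium [HA] = 0.059 − 7.59 × 10^-3 = 5.14 × 10^-2 M
Ka = [H+][A-]/[HA] = (7.59 × 10^-3)² / 5.14 × 10^-2 = 1.12 × 10^-3
pKa = -log(1.12 × 10^-3) = 2.95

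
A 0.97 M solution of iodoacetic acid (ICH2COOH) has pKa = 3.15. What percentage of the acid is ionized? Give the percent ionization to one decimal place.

ICH2COOH ⇌ ICH2COO- + H+; let x = [H+] at equilibrium.
Ka = 10^(−3.15) = 7.08 × 10^-4
x ≈ √(Ka·C₀) = √(7.08 × 10^-4 × 0.97) = 2.62 × 10^-2 M
Fraction ionized = 2.62 × 10^-2 / 0.97 = 0.0270 → 2.7%

2.7%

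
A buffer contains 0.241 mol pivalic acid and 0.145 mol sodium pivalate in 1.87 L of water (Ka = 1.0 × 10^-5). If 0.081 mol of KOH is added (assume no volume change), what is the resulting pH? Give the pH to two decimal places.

OH- converts (CH3)3CCOOH to (CH3)3CCOO-: (CH3)3CCOOH → 0.16 mol, (CH3)3CCOO- → 0.226 mol.
pKa = −log(1.0 × 10^-5) = 5.000
pH = pKa + log(n_(CH3)3CCOO-/n_(CH3)3CCOOH) = 5.000 + log(0.226/0.16) = 5.000 + (+0.150)

pH = 5.15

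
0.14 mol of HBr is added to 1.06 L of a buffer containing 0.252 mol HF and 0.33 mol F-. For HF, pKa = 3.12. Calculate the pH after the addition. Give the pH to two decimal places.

pH = 2.81

Added H+ converts F- to HF: HF → 0.392 mol, F- → 0.19 mol.
pH = pKa + log([A⁻]/[HA]) = 3.12 + log(0.19/0.392) = 3.12 -0.315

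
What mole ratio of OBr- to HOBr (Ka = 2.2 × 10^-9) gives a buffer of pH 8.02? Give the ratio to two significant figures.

ratio = 0.23

pKa = -log(2.2 × 10^-9) = 8.658
pH = pKa + log(r) ⇒ log(r) = 8.02 − 8.658 = -0.638
r = [OBr-]/[HOBr] = 10^(-0.638) = 0.23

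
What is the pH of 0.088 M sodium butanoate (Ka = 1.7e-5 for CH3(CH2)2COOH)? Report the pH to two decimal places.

pH = 8.86

CH3(CH2)2COO- is the conjugate base of the weak acid CH3(CH2)2COOH.
Kb = Kw/Ka = 1.0×10^-14 / 1.7 × 10^-5 = 5.88 × 10^-10
Kb = [OH-]²/(0.088 − [OH-]) = 5.88 × 10^-10
Assume [OH-] ≪ 0.088: [OH-] ≈ √(5.88 × 10^-10 × 0.088) = 7.19 × 10^-6 M
Check: 0.0082% ionized — well under 5%, approximation valid.
pOH = 5.14, so pH = 14.00 − pOH = 8.86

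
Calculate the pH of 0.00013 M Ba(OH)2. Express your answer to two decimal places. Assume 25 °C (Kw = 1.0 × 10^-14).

Ba(OH)2 is a strong base (each formula unit releases 2 OH-); [OH-] = 0.00026 M.
pOH = -log(0.00026) = 3.59
pH = 14.00 - 3.59 = 10.41

pH = 10.41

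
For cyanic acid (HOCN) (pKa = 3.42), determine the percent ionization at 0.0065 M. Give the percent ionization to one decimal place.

21.4%

HOCN ⇌ OCN- + H+; let x = [H+] at equilibrium.
Ka = 10^(−3.42) = 3.80 × 10^-4
Ka = x²/(C₀ − x); solving the quadratic gives x = 1.39 × 10^-3 M.
Fraction ionized = 1.39 × 10^-3 / 0.0065 = 0.2138 → 21.4%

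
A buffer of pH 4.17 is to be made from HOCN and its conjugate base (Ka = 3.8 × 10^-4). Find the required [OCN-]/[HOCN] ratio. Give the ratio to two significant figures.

ratio = 5.6

pKa = -log(3.8 × 10^-4) = 3.420
pH = pKa + log(r) ⇒ log(r) = 4.17 − 3.420 = +0.750
r = [OCN-]/[HOCN] = 10^(+0.750) = 5.62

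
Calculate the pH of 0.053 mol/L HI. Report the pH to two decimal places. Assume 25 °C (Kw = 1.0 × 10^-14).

HI is a strong acid and dissociates completely, so [H+] = 0.053 M.
pH = -log(0.053) = 1.28

pH = 1.28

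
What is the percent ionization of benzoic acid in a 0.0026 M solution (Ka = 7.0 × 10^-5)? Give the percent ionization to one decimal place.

C6H5COOH ⇌ C6H5COO- + H+; let x = [H+] at equilibrium.
Ka = x²/(C₀ − x); solving the quadratic gives x = 3.93 × 10^-4 M.
% ionization = x/C₀ × 100% = 3.93 × 10^-4/0.0026 × 100% = 15.1%

15.1%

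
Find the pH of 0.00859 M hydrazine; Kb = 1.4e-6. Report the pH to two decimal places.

pH = 10.04

N2H4 + H2O ⇌ N2H5+ + OH-
Kb = [OH-]²/(0.00859 − [OH-]) = 1.4 × 10^-6
Assume [OH-] ≪ 0.00859: [OH-] ≈ √(1.4 × 10^-6 × 0.00859) = 1.10 × 10^-4 M
Check: 1.3% ionized — well under 5%, approximation valid.
pOH = −log(1.10 × 10^-4) = 3.96; pH = 14.00 − 3.96 = 10.04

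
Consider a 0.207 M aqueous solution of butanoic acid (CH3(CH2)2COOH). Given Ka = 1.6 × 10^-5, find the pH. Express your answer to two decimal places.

pH = 2.74

CH3(CH2)2COOH ⇌ CH3(CH2)2COO- + H+
From the ICE table, Ka = [H+]²/(0.207 − [H+]) = 1.6 × 10^-5.
Assume [H+] ≪ 0.207: [H+] ≈ √(1.6 × 10^-5 × 0.207) = 1.82 × 10^-3 M
Check: 0.88% ionized — well under 5%, approximation valid.
pH = −log(1.82 × 10^-3) = 2.74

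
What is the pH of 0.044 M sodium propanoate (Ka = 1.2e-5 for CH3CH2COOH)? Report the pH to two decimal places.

CH3CH2COO- is the conjugate base of the weak acid CH3CH2COOH.
Kb = Kw/Ka = 1.0×10^-14 / 1.2 × 10^-5 = 8.33 × 10^-10
From the ICE table, Kb = x²/(0.044 − x) = 8.33 × 10^-10.
Neglecting x in the denominator: x = √(8.33 × 10^-10 × 0.044) = 6.05 × 10^-6 M
(x/C₀ = 0.014% < 5%, so the approximation holds.)
pOH = 5.22, so pH = 14.00 − pOH = 8.78

pH = 8.78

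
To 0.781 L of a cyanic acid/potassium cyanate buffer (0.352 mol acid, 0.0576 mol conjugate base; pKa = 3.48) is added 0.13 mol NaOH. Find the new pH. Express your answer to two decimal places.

pH = 3.41

OH- converts HOCN to OCN-: HOCN → 0.222 mol, OCN- → 0.188 mol.
pH = pKa + log([A⁻]/[HA]) = 3.48 + log(0.188/0.222) = 3.48 -0.072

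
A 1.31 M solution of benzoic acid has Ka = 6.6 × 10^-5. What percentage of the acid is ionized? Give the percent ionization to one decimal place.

0.7%

C6H5COOH ⇌ C6H5COO- + H+; let x = [H+] at equilibrium.
x ≈ √(Ka·C₀) = √(6.6 × 10^-5 × 1.31) = 9.30 × 10^-3 M
Fraction ionized = 9.30 × 10^-3 / 1.31 = 0.0071 → 0.7%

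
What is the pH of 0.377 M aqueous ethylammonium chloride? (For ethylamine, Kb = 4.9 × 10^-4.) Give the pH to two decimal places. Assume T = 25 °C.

C2H5NH3+ is the conjugate acid of the weak base C2H5NH2.
Ka = Kw/Kb = 1.0×10^-14 / 4.9 × 10^-4 = 2.04 × 10^-11
Ka = [H+]²/(0.377 − [H+]) = 2.04 × 10^-11
Assume [H+] ≪ 0.377: [H+] ≈ √(2.04 × 10^-11 × 0.377) = 2.77 × 10^-6 M
pH = −log[H+] = −log(2.77 × 10^-6) = 5.56

pH = 5.56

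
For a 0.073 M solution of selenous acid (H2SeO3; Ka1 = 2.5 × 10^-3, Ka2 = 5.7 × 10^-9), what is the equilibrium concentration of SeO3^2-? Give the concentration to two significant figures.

First ionization gives [H+] ≈ [HSeO3-] = 1.23 × 10^-2 M.
Second step: Ka2 = [H+][SeO3^2-]/[HSeO3-] ≈ [SeO3^2-] (since [H+] ≈ [HSeO3-]).
So [SeO3^2-] ≈ Ka2.

5.7 × 10^-9 M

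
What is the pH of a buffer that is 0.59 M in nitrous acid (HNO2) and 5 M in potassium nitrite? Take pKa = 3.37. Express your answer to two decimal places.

Using pH = pKa + log([base]/[acid]) with [base]/[acid] = 5/0.59:
pH = 3.37 + (+0.928) = 4.30

pH = 4.30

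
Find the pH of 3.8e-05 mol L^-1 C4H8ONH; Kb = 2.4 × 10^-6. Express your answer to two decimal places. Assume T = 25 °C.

C4H8ONH + H2O ⇌ C4H8ONH2+ + OH-
Let x = [OH-] at equilibrium. Kb = x²/(3.8e-05 − x).
Here C₀/Kb ≈ 15.8, so the small-x approximation fails. Use the quadratic:
x = [−2.4e-06 + √(2.4e-06² + 3.65e-10)]/2 = 8.42 × 10^-6 M
pOH = −log(8.42 × 10^-6) = 5.07; pH = 14.00 − 5.07 = 8.93

pH = 8.93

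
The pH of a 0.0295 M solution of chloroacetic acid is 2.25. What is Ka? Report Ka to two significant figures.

[H+] = 10^(-2.25) = 5.62 × 10^-3 M
At equilibrium [HA] = 0.0295 − 5.62 × 10^-3 = 2.39 × 10^-2 M
Ka = [H+][A-]/[HA] = (5.62 × 10^-3)² / 2.39 × 10^-2 = 1.3 × 10^-3

Ka = 1.3 × 10^-3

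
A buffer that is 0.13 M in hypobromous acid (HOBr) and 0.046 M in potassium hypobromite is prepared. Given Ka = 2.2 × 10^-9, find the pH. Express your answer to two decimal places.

pKa = −log(2.2 × 10^-9) = 8.658
pH = pKa + log([A⁻]/[HA]) = 8.658 + log(0.046/0.13)
pH = 8.658 + (-0.451) = 8.21

pH = 8.21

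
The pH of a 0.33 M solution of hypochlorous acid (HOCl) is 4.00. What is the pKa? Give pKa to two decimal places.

pKa = 7.52

[H+] = 10^(-4.00) = 1.00 × 10^-4 M
At equilibrium [HA] = 0.33 − 1.00 × 10^-4 = 3.30 × 10^-1 M
Ka = [H+][A-]/[HA] = (1.00 × 10^-4)² / 3.30 × 10^-1 = 3.03 × 10^-8
pKa = -log(3.03 × 10^-8) = 7.52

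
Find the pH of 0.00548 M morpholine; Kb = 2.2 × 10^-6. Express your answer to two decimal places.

pH = 10.04

C4H8ONH + H2O ⇌ C4H8ONH2+ + OH-
Kb = [OH-]²/(0.00548 − [OH-]) = 2.2 × 10^-6
Assume [OH-] ≪ 0.00548: [OH-] ≈ √(2.2 × 10^-6 × 0.00548) = 1.10 × 10^-4 M
([OH-]/C₀ = 2% < 5%, so the approximation holds.)
pOH = −log(1.10 × 10^-4) = 3.96; pH = 14.00 − 3.96 = 10.04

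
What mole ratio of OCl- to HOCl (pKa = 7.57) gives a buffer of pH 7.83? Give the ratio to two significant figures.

ratio = 1.8

pH = pKa + log(r) ⇒ log(r) = 7.83 − 7.57 = +0.26
r = [OCl-]/[HOCl] = 10^(+0.26) = 1.82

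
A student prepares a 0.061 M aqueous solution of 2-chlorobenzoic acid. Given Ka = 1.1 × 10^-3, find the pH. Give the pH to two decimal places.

pH = 2.12

ClC6H4COOH ⇌ ClC6H4COO- + H+
From the ICE table, Ka = [H+]²/(0.061 − [H+]) = 1.1 × 10^-3.
The 5% rule fails; solving [H+]² + Ka·[H+] − Ka·C₀ = 0 exactly:
[H+] = (−Ka + √(Ka² + 4·Ka·C₀))/2 = 7.66 × 10^-3 M
pH = −log(7.66 × 10^-3) = 2.12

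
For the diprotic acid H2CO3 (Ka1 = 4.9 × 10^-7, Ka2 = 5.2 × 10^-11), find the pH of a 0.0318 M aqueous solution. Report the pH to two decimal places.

pH = 3.90

Since Ka1 ≫ Ka2, the first ionization dominates [H+].
Ka1 = x²/(0.0318 − x) = 4.9 × 10^-7
x ≈ √(4.9 × 10^-7 × 0.0318) = 1.25 × 10^-4 M
pH = −log(1.25 × 10^-4) = 3.90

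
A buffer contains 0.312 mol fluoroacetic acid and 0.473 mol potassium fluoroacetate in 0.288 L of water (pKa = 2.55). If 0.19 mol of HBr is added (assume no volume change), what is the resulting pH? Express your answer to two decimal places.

Added H+ converts FCH2COO- to FCH2COOH: FCH2COOH → 0.502 mol, FCH2COO- → 0.283 mol.
pH = pKa + log([A⁻]/[HA]) = 2.55 + log(0.283/0.502) = 2.55 -0.249

pH = 2.30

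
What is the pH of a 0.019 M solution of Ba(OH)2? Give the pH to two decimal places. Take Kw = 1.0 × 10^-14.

Ba(OH)2 is a strong base (each formula unit releases 2 OH-); [OH-] = 0.038 M.
pOH = -log(0.038) = 1.42
pH = 14.00 - 1.42 = 12.58

pH = 12.58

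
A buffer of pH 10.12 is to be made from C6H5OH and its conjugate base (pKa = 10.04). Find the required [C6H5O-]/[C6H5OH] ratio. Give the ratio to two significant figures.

pH = pKa + log(r) ⇒ log(r) = 10.12 − 10.04 = +0.08
r = [C6H5O-]/[C6H5OH] = 10^(+0.08) = 1.2

ratio = 1.2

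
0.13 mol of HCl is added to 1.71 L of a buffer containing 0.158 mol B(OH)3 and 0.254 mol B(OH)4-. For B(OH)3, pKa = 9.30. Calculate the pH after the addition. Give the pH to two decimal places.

pH = 8.93

Added H+ converts B(OH)4- to B(OH)3: B(OH)3 → 0.288 mol, B(OH)4- → 0.124 mol.
pH = pKa + log([A⁻]/[HA]) = 9.30 + log(0.124/0.288) = 9.30 -0.366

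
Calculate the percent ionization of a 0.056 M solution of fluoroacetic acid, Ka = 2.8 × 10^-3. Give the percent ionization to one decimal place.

20.0%

FCH2COOH ⇌ FCH2COO- + H+; let x = [H+] at equilibrium.
Solve x² + 0.0028x − 0.000157 = 0 → x = 1.12 × 10^-2 M
% ionization = x/C₀ × 100% = 1.12 × 10^-2/0.056 × 100% = 20.0%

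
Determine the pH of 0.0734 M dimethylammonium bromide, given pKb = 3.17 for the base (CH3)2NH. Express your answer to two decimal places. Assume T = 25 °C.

(CH3)2NH2+ is the conjugate acid of the weak base (CH3)2NH.
Kb = 10^(−3.17) = 6.76 × 10^-4
Ka = Kw/Kb = 1.0×10^-14 / 6.76 × 10^-4 = 1.48 × 10^-11
From the ICE table, Ka = x²/(0.0734 − x) = 1.48 × 10^-11.
Neglecting x in the denominator: x = √(1.48 × 10^-11 × 0.0734) = 1.04 × 10^-6 M
(x/C₀ = 0.0014% < 5%, so the approximation holds.)
pH = −log[H+] = −log(1.04 × 10^-6) = 5.98

pH = 5.98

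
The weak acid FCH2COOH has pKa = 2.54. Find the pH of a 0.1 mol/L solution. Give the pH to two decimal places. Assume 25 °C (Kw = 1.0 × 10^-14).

pH = 1.81

FCH2COOH ⇌ FCH2COO- + H+
Ka = 10^(−2.54) = 2.88 × 10^-3
Ka = x²/(0.1 − x) = 2.88 × 10^-3
Here C₀/Ka ≈ 34.7, so the small-x approximation fails. Use the quadratic:
x = [−0.00288 + √(0.00288² + 0.00115)]/2 = 1.56 × 10^-2 M
pH = −log(1.56 × 10^-2) = 1.81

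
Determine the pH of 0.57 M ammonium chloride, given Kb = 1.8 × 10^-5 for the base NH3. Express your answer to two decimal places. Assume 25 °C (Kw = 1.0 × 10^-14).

NH4+ is the conjugate acid of the weak base NH3.
Ka = Kw/Kb = 1.0×10^-14 / 1.8 × 10^-5 = 5.56 × 10^-10
Ka = [H+]²/(0.57 − [H+]) = 5.56 × 10^-10
Since Ka ≪ C₀, [H+] ≈ √(Ka·C₀) = 1.78 × 10^-5 M.
pH = −log[H+] = −log(1.78 × 10^-5) = 4.75

pH = 4.75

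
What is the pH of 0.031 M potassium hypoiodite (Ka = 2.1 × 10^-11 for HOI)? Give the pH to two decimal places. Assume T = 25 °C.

pH = 11.56

OI- is the conjugate base of the weak acid HOI.
Kb = Kw/Ka = 1.0×10^-14 / 2.1 × 10^-11 = 4.76 × 10^-4
Let x = [OH-] at equilibrium. Kb = x²/(0.031 − x).
x is not negligible relative to C₀; solve x² + 0.000476·x − 1.48e-05 = 0.
x = [−0.000476 + √(0.000476² + 5.9e-05)]/2 = 3.61 × 10^-3 M
pOH = 2.44, so pH = 14.00 − pOH = 11.56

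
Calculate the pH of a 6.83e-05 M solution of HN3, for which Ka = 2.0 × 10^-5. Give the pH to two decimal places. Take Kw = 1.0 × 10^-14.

pH = 4.55

HN3 ⇌ N3- + H+
Ka = x²/(6.83e-05 − x) = 2.0 × 10^-5
Here C₀/Ka ≈ 3.42, so the small-x approximation fails. Use the quadratic:
x = [−2e-05 + √(2e-05² + 5.46e-09)]/2 = 2.83 × 10^-5 M
pH = −log[H+] = −log(2.83 × 10^-5) = 4.55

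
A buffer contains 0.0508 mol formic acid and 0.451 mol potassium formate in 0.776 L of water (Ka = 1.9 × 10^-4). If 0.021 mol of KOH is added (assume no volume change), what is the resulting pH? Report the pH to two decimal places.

pH = 4.92

OH- converts HCOOH to HCOO-: HCOOH → 0.0298 mol, HCOO- → 0.472 mol.
pKa = −log(1.9 × 10^-4) = 3.721
Henderson–Hasselbalch with mole ratio 0.472/0.0298: pH = 3.721 + (+1.200)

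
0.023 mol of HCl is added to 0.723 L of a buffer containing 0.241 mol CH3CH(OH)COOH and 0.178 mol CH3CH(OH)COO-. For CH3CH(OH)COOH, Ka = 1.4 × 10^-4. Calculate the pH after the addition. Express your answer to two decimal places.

pH = 3.62

After neutralization: n(CH3CH(OH)COOH) = 0.264 mol, n(CH3CH(OH)COO-) = 0.155 mol.
pKa = −log(1.4 × 10^-4) = 3.854
pH = pKa + log([A⁻]/[HA]) = 3.854 + log(0.155/0.264) = 3.854 -0.231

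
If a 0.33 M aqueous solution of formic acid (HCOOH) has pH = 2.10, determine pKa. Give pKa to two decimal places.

pKa = 3.71

[H+] = 10^(-2.10) = 7.94 × 10^-3 M
At equilibrium [HA] = 0.33 − 7.94 × 10^-3 = 3.22 × 10^-1 M
Ka = [H+][A-]/[HA] = (7.94 × 10^-3)² / 3.22 × 10^-1 = 1.96 × 10^-4
pKa = -log(1.96 × 10^-4) = 3.71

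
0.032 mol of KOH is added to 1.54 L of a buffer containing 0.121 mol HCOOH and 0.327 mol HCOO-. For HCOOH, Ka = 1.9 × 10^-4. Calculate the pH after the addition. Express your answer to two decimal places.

pH = 4.33

OH- converts HCOOH to HCOO-: HCOOH → 0.089 mol, HCOO- → 0.359 mol.
pKa = −log(1.9 × 10^-4) = 3.721
Henderson–Hasselbalch with mole ratio 0.359/0.089: pH = 3.721 + (+0.606)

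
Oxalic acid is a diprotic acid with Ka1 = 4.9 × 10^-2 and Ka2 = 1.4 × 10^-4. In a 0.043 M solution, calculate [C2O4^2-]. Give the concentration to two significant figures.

1.4 × 10^-4 M

First ionization gives [H+] ≈ [HC2O4-] = 2.75 × 10^-2 M.
Second step: Ka2 = [H+][C2O4^2-]/[HC2O4-] ≈ [C2O4^2-] (since [H+] ≈ [HC2O4-]).
So [C2O4^2-] ≈ Ka2.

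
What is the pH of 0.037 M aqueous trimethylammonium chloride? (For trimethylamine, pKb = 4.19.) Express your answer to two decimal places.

pH = 5.62

(CH3)3NH+ is the conjugate acid of the weak base (CH3)3N.
Kb = 10^(−4.19) = 6.46 × 10^-5
Ka = Kw/Kb = 1.0×10^-14 / 6.46 × 10^-5 = 1.55 × 10^-10
Ka = x²/(0.037 − x) = 1.55 × 10^-10
Neglecting x in the denominator: x = √(1.55 × 10^-10 × 0.037) = 2.39 × 10^-6 M
(x/C₀ = 0.0065% < 5%, so the approximation holds.)
pH = −log[H+] = −log(2.39 × 10^-6) = 5.62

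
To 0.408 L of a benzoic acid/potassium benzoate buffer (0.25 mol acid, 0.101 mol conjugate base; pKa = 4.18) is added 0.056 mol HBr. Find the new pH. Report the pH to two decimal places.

After neutralization: n(C6H5COOH) = 0.306 mol, n(C6H5COO-) = 0.045 mol.
Henderson–Hasselbalch with mole ratio 0.045/0.306: pH = 4.18 + (-0.833)

pH = 3.35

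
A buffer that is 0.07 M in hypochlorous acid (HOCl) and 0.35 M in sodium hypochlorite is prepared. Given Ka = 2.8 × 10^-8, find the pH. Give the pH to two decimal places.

pH = 8.25

pKa = −log(2.8 × 10^-8) = 7.553
pH = pKa + log([A⁻]/[HA]) = 7.553 + log(0.35/0.07)
pH = 7.553 + (+0.699) = 8.25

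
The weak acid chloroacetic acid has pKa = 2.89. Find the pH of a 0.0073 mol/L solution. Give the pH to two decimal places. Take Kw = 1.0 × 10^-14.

pH = 2.60

ClCH2COOH ⇌ ClCH2COO- + H+
Ka = 10^(−2.89) = 1.29 × 10^-3
From the ICE table, Ka = x²/(0.0073 − x) = 1.29 × 10^-3.
The 5% rule fails; solving x² + Ka·x − Ka·C₀ = 0 exactly:
x = (−Ka + √(Ka² + 4·Ka·C₀))/2 = 2.49 × 10^-3 M
pH = −log(2.49 × 10^-3) = 2.60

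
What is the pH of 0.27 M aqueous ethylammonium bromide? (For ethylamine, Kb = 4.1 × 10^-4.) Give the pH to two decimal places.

pH = 5.59

C2H5NH3+ is the conjugate acid of the weak base C2H5NH2.
Ka = Kw/Kb = 1.0×10^-14 / 4.1 × 10^-4 = 2.44 × 10^-11
Ka = x²/(0.27 − x) = 2.44 × 10^-11
Assume x ≪ 0.27: x ≈ √(2.44 × 10^-11 × 0.27) = 2.57 × 10^-6 M
pH = −log[H+] = −log(2.57 × 10^-6) = 5.59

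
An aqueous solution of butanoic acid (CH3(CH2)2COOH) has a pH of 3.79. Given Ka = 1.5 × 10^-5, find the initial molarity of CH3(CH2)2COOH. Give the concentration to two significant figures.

C₀ = 1.9 × 10^-3 M

[H+] = 10^(-3.79) = 1.62 × 10^-4 M = x
Ka = x²/(C₀ − x) ⇒ C₀ = x + x²/Ka
C₀ = 1.62 × 10^-4 + (1.62 × 10^-4)²/(1.5 × 10^-5) = 1.91 × 10^-3 M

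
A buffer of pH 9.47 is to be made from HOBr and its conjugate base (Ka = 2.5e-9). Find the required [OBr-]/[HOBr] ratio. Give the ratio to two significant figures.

pKa = -log(2.5 × 10^-9) = 8.602
pH = pKa + log(r) ⇒ log(r) = 9.47 − 8.602 = +0.868
r = [OBr-]/[HOBr] = 10^(+0.868) = 7.38

ratio = 7.4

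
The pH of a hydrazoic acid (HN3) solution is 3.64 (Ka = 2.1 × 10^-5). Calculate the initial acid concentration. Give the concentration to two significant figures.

[H+] = 10^(-3.64) = 2.29 × 10^-4 M = x
Ka = x²/(C₀ − x) ⇒ C₀ = x + x²/Ka
C₀ = 2.29 × 10^-4 + (2.29 × 10^-4)²/(2.1 × 10^-5) = 2.73 × 10^-3 M

C₀ = 2.7 × 10^-3 M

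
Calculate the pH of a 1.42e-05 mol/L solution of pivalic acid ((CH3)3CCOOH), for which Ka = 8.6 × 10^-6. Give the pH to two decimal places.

pH = 5.12

(CH3)3CCOOH ⇌ (CH3)3CCOO- + H+
Let x = [H+] at equilibrium. Ka = x²/(1.42e-05 − x).
Here C₀/Ka ≈ 1.65, so the small-x approximation fails. Use the quadratic:
x = [−8.6e-06 + √(8.6e-06² + 4.88e-10)]/2 = 7.56 × 10^-6 M
pH = −log[H+] = −log(7.56 × 10^-6) = 5.12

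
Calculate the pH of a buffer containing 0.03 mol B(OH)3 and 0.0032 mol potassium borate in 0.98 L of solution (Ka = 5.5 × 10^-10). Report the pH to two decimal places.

pH = 8.29

pKa = −log(5.5 × 10^-10) = 9.260
Using pH = pKa + log([base]/[acid]) with [base]/[acid] = 0.0032/0.03:
pH = 9.260 + (-0.972) = 8.29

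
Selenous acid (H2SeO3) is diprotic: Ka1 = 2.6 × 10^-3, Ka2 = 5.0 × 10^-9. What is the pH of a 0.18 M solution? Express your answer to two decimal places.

Since Ka1 ≫ Ka2, the first ionization dominates [H+].
Ka1 = x²/(0.18 − x) = 2.6 × 10^-3
Solving the quadratic: x = (−Ka1 + √(Ka1² + 4·Ka1·C₀))/2 = 2.04 × 10^-2 M
pH = −log(2.04 × 10^-2) = 1.69

pH = 1.69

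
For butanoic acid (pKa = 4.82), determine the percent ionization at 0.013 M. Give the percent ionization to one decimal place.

CH3(CH2)2COOH ⇌ CH3(CH2)2COO- + H+; let x = [H+] at equilibrium.
Ka = 10^(−4.82) = 1.51 × 10^-5
x ≈ √(Ka·C₀) = √(1.51 × 10^-5 × 0.013) = 4.43 × 10^-4 M
% ionization = x/C₀ × 100% = 4.43 × 10^-4/0.013 × 100% = 3.4%

3.4%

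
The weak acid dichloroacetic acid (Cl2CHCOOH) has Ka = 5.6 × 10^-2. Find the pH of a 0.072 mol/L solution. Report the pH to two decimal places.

Cl2CHCOOH ⇌ Cl2CHCOO- + H+
From the ICE table, Ka = [H+]²/(0.072 − [H+]) = 5.6 × 10^-2.
The 5% rule fails; solving [H+]² + Ka·[H+] − Ka·C₀ = 0 exactly:
[H+] = (−Ka + √(Ka² + 4·Ka·C₀))/2 = 4.14 × 10^-2 M
pH = −log[H+] = −log(4.14 × 10^-2) = 1.38

pH = 1.38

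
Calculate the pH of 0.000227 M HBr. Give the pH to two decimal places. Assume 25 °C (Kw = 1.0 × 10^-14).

pH = 3.64

HBr is a strong acid and dissociates completely, so [H+] = 0.000227 M.
pH = -log(0.000227) = 3.64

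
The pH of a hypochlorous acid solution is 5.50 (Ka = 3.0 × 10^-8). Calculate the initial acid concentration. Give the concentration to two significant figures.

[H+] = 10^(-5.50) = 3.16 × 10^-6 M = x
Ka = x²/(C₀ − x) ⇒ C₀ = x + x²/Ka
C₀ = 3.16 × 10^-6 + (3.16 × 10^-6)²/(3.0 × 10^-8) = 3.36 × 10^-4 M

C₀ = 3.4 × 10^-4 M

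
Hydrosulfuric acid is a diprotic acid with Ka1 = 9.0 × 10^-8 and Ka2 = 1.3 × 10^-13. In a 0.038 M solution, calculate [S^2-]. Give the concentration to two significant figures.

1.3 × 10^-13 M

First ionization gives [H+] ≈ [HS-] = 5.85 × 10^-5 M.
Second step: Ka2 = [H+][S^2-]/[HS-] ≈ [S^2-] (since [H+] ≈ [HS-]).
So [S^2-] ≈ Ka2.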